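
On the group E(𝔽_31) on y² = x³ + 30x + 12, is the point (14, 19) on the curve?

y² = 19² ≡ 20; x³ + 30x + 12 = 3176 ≡ 14 (mod 31). 20 ≠ 14.

no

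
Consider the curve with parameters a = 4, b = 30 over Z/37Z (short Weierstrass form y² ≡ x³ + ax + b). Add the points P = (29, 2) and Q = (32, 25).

(6, 14)

(29, 2) + (32, 25). λ = (25 - 2)/(32 - 29) ≡ 23/3 mod 37. 3⁻¹ ≡ 25 (mod 37), so λ ≡ 20.
  x = λ² - 29 - 32 = 400 - 61 ≡ 6; y = λ·(29 - 6) - 2 ≡ 14. → (6, 14)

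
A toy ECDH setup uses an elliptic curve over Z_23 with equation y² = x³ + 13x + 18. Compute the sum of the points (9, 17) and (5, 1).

(9, 17) + (5, 1). λ = (1 - 17)/(5 - 9) ≡ 7/19 mod 23. 19⁻¹ ≡ 17 (mod 23), so λ ≡ 4.
  x = λ² - 9 - 5 = 16 - 14 ≡ 2; y = λ·(9 - 2) - 17 ≡ 11. → (2, 11)

(2, 11)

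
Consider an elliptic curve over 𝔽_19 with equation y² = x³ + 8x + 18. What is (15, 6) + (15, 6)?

tangent at (15, 6): λ = (3·15² + 8)/(2·6) ≡ 18/12. 12⁻¹ ≡ 8 (mod 19), so λ ≡ 18·8 ≡ 11.
  x = λ² - 15 - 15 = 121 - 30 ≡ 15; y = λ·(15 - 15) - 6 ≡ 13. → (15, 13)

(15, 13)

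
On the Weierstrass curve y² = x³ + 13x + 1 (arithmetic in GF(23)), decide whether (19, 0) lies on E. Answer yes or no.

yes

y² = 0² ≡ 0; x³ + 13x + 1 = 7107 ≡ 0 (mod 23). 0 = 0.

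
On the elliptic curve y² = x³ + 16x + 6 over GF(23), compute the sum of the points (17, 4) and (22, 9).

(17, 4) + (22, 9). λ = (9 - 4)/(22 - 17) ≡ 5/5 mod 23. 5⁻¹ ≡ 14 (mod 23) since 5·14 = 70 ≡ 1, so λ ≡ 1.
  x = λ² - 17 - 22 = 1 - 39 ≡ 8; y = λ·(17 - 8) - 4 ≡ 5. → (8, 5)

(8, 5)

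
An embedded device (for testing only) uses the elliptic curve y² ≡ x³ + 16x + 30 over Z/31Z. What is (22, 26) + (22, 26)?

tangent at (22, 26): λ = (3·22² + 16)/(2·26) ≡ 11/21. 21⁻¹ ≡ 3 (mod 31), so λ ≡ 11·3 ≡ 2.
  x = λ² - 22 - 22 = 4 - 44 ≡ 22; y = λ·(22 - 22) - 26 ≡ 5. → (22, 5)

(22, 5)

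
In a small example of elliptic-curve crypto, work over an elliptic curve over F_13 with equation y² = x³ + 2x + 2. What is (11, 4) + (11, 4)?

tangent at (11, 4): λ = (3·11² + 2)/(2·4) ≡ 1/8. 8⁻¹ ≡ 5 (mod 13), so λ ≡ 1·5 ≡ 5.
  x = λ² - 11 - 11 = 25 - 22 ≡ 3; y = λ·(11 - 3) - 4 ≡ 10. → (3, 10)

(3, 10)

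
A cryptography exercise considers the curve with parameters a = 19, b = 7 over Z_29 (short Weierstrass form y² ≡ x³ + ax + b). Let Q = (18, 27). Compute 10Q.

(8, 27)

Repeated addition: build up to 10Q.
2Q: tangent at (18, 27): λ = (3·18² + 19)/(2·27) ≡ 5/25. 25⁻¹ ≡ 7 (mod 29) since 25·7 = 175 ≡ 1, so λ ≡ 5·7 ≡ 6.
  x = λ² - 18 - 18 = 36 - 36 ≡ 0; y = λ·(18 - 0) - 27 ≡ 23. → (0, 23)
3Q: (0, 23) + (18, 27). λ = (27 - 23)/(18 - 0) ≡ 4/18 mod 29. 18⁻¹ ≡ 21 (mod 29) since 18·21 = 378 ≡ 1, so λ ≡ 26.
  x = λ² - 0 - 18 = 676 - 18 ≡ 20; y = λ·(0 - 20) - 23 ≡ 8. → (20, 8)
4Q: (20, 8) + (18, 27). λ = (27 - 8)/(18 - 20) ≡ 19/27 mod 29. 27⁻¹ ≡ 14 (mod 29), so λ ≡ 5.
  x = λ² - 20 - 18 = 25 - 38 ≡ 16; y = λ·(20 - 16) - 8 ≡ 12. → (16, 12)
5Q: (16, 12) + (18, 27). λ = (27 - 12)/(18 - 16) ≡ 15/2 mod 29. 2⁻¹ ≡ 15 (mod 29) since 2·15 = 30 ≡ 1, so λ ≡ 22.
  x = λ² - 16 - 18 = 484 - 34 ≡ 15; y = λ·(16 - 15) - 12 ≡ 10. → (15, 10)
6Q: (15, 10) + (18, 27). λ = (27 - 10)/(18 - 15) ≡ 17/3 mod 29. 3⁻¹ ≡ 10 (mod 29) since 3·10 = 30 ≡ 1, so λ ≡ 25.
  x = λ² - 15 - 18 = 625 - 33 ≡ 12; y = λ·(15 - 12) - 10 ≡ 7. → (12, 7)
7Q: (12, 7) + (18, 27). λ = (27 - 7)/(18 - 12) ≡ 20/6 mod 29. 6⁻¹ ≡ 5 (mod 29) since 6·5 = 30 ≡ 1, so λ ≡ 13.
  x = λ² - 12 - 18 = 169 - 30 ≡ 23; y = λ·(12 - 23) - 7 ≡ 24. → (23, 24)
8Q: (23, 24) + (18, 27). λ = (27 - 24)/(18 - 23) ≡ 3/24 mod 29. 24⁻¹ ≡ 23 (mod 29) since 24·23 = 552 ≡ 1, so λ ≡ 11.
  x = λ² - 23 - 18 = 121 - 41 ≡ 22; y = λ·(23 - 22) - 24 ≡ 16. → (22, 16)
9Q: (22, 16) + (18, 27). λ = (27 - 16)/(18 - 22) ≡ 11/25 mod 29. 25⁻¹ ≡ 7 (mod 29), so λ ≡ 19.
  x = λ² - 22 - 18 = 361 - 40 ≡ 2; y = λ·(22 - 2) - 16 ≡ 16. → (2, 16)
10Q: (2, 16) + (18, 27). λ = (27 - 16)/(18 - 2) ≡ 11/16 mod 29. 16⁻¹ ≡ 20 (mod 29), so λ ≡ 17.
  x = λ² - 2 - 18 = 289 - 20 ≡ 8; y = λ·(2 - 8) - 16 ≡ 27. → (8, 27)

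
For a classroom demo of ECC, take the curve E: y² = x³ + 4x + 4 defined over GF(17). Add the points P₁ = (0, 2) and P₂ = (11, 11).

(4, 4)

(0, 2) + (11, 11). λ = (11 - 2)/(11 - 0) ≡ 9/11 mod 17. 11⁻¹ ≡ 14 (mod 17) since 11·14 = 154 ≡ 1, so λ ≡ 7.
  x = λ² - 0 - 11 = 49 - 11 ≡ 4; y = λ·(0 - 4) - 2 ≡ 4. → (4, 4)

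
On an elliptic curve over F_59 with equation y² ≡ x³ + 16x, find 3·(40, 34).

(47, 33)

Write Q = (40, 34).
Repeated addition: build up to 3Q.
2Q: tangent at (40, 34): λ = (3·40² + 16)/(2·34) ≡ 37/9. 9⁻¹ ≡ 46 (mod 59), so λ ≡ 37·46 ≡ 50.
  x = λ² - 40 - 40 = 2500 - 80 ≡ 1; y = λ·(40 - 1) - 34 ≡ 28. → (1, 28)
3Q: (1, 28) + (40, 34). λ = (34 - 28)/(40 - 1) ≡ 6/39 mod 59. 39⁻¹ ≡ 56 (mod 59) since 39·56 = 2184 ≡ 1, so λ ≡ 41.
  x = λ² - 1 - 40 = 1681 - 41 ≡ 47; y = λ·(1 - 47) - 28 ≡ 33. → (47, 33)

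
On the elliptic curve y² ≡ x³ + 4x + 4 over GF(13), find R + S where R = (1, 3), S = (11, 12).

(1, 3) + (11, 12). λ = (12 - 3)/(11 - 1) ≡ 9/10 mod 13. 10⁻¹ ≡ 4 (mod 13), so λ ≡ 10.
  x = λ² - 1 - 11 = 100 - 12 ≡ 10; y = λ·(1 - 10) - 3 ≡ 11. → (10, 11)

(10, 11)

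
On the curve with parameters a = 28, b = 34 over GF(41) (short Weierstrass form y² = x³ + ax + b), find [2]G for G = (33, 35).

tangent at (33, 35): λ = (3·33² + 28)/(2·35) ≡ 15/29. 29⁻¹ ≡ 17 (mod 41) since 29·17 = 493 ≡ 1, so λ ≡ 15·17 ≡ 9.
  x = λ² - 33 - 33 = 81 - 66 ≡ 15; y = λ·(33 - 15) - 35 ≡ 4. → (15, 4)

(15, 4)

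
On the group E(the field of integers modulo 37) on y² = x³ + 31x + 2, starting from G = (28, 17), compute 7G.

Repeated addition: build up to 7G.
2G: tangent at (28, 17): λ = (3·28² + 31)/(2·17) ≡ 15/34. 34⁻¹ ≡ 12 (mod 37), so λ ≡ 15·12 ≡ 32.
  x = λ² - 28 - 28 = 1024 - 56 ≡ 6; y = λ·(28 - 6) - 17 ≡ 21. → (6, 21)
3G: (6, 21) + (28, 17). λ = (17 - 21)/(28 - 6) ≡ 33/22 mod 37. 22⁻¹ ≡ 32 (mod 37), so λ ≡ 20.
  x = λ² - 6 - 28 = 400 - 34 ≡ 33; y = λ·(6 - 33) - 21 ≡ 31. → (33, 31)
4G: (33, 31) + (28, 17). λ = (17 - 31)/(28 - 33) ≡ 23/32 mod 37. 32⁻¹ ≡ 22 (mod 37) since 32·22 = 704 ≡ 1, so λ ≡ 25.
  x = λ² - 33 - 28 = 625 - 61 ≡ 9; y = λ·(33 - 9) - 31 ≡ 14. → (9, 14)
5G: (9, 14) + (28, 17). λ = (17 - 14)/(28 - 9) ≡ 3/19 mod 37. 19⁻¹ ≡ 2 (mod 37), so λ ≡ 6.
  x = λ² - 9 - 28 = 36 - 37 ≡ 36; y = λ·(9 - 36) - 14 ≡ 9. → (36, 9)
6G: (36, 9) + (28, 17). λ = (17 - 9)/(28 - 36) ≡ 8/29 mod 37. 29⁻¹ ≡ 23 (mod 37) since 29·23 = 667 ≡ 1, so λ ≡ 36.
  x = λ² - 36 - 28 = 1296 - 64 ≡ 11; y = λ·(36 - 11) - 9 ≡ 3. → (11, 3)
7G: (11, 3) + (28, 17). λ = (17 - 3)/(28 - 11) ≡ 14/17 mod 37. 17⁻¹ ≡ 24 (mod 37), so λ ≡ 3.
  x = λ² - 11 - 28 = 9 - 39 ≡ 7; y = λ·(11 - 7) - 3 ≡ 9. → (7, 9)

(7, 9)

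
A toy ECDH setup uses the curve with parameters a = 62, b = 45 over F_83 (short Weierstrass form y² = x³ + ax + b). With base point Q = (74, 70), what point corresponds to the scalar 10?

Repeated addition: build up to 10Q.
2Q: tangent at (74, 70): λ = (3·74² + 62)/(2·70) ≡ 56/57. 57⁻¹ ≡ 67 (mod 83), so λ ≡ 56·67 ≡ 17.
  x = λ² - 74 - 74 = 289 - 148 ≡ 58; y = λ·(74 - 58) - 70 ≡ 36. → (58, 36)
3Q: (58, 36) + (74, 70). λ = (70 - 36)/(74 - 58) ≡ 34/16 mod 83. 16⁻¹ ≡ 26 (mod 83) since 16·26 = 416 ≡ 1, so λ ≡ 54.
  x = λ² - 58 - 74 = 2916 - 132 ≡ 45; y = λ·(58 - 45) - 36 ≡ 2. → (45, 2)
4Q: (45, 2) + (74, 70). λ = (70 - 2)/(74 - 45) ≡ 68/29 mod 83. 29⁻¹ ≡ 63 (mod 83), so λ ≡ 51.
  x = λ² - 45 - 74 = 2601 - 119 ≡ 75; y = λ·(45 - 75) - 2 ≡ 45. → (75, 45)
5Q: (75, 45) + (74, 70). λ = (70 - 45)/(74 - 75) ≡ 25/82 mod 83. 82⁻¹ ≡ 82 (mod 83) since 82·82 = 6724 ≡ 1, so λ ≡ 58.
  x = λ² - 75 - 74 = 3364 - 149 ≡ 61; y = λ·(75 - 61) - 45 ≡ 20. → (61, 20)
6Q: (61, 20) + (74, 70). λ = (70 - 20)/(74 - 61) ≡ 50/13 mod 83. 13⁻¹ ≡ 32 (mod 83), so λ ≡ 23.
  x = λ² - 61 - 74 = 529 - 135 ≡ 62; y = λ·(61 - 62) - 20 ≡ 40. → (62, 40)
7Q: (62, 40) + (74, 70). λ = (70 - 40)/(74 - 62) ≡ 30/12 mod 83. 12⁻¹ ≡ 7 (mod 83), so λ ≡ 44.
  x = λ² - 62 - 74 = 1936 - 136 ≡ 57; y = λ·(62 - 57) - 40 ≡ 14. → (57, 14)
8Q: (57, 14) + (74, 70). λ = (70 - 14)/(74 - 57) ≡ 56/17 mod 83. 17⁻¹ ≡ 44 (mod 83) since 17·44 = 748 ≡ 1, so λ ≡ 57.
  x = λ² - 57 - 74 = 3249 - 131 ≡ 47; y = λ·(57 - 47) - 14 ≡ 58. → (47, 58)
9Q: (47, 58) + (74, 70). λ = (70 - 58)/(74 - 47) ≡ 12/27 mod 83. 27⁻¹ ≡ 40 (mod 83) since 27·40 = 1080 ≡ 1, so λ ≡ 65.
  x = λ² - 47 - 74 = 4225 - 121 ≡ 37; y = λ·(47 - 37) - 58 ≡ 11. → (37, 11)
10Q: (37, 11) + (74, 70). λ = (70 - 11)/(74 - 37) ≡ 59/37 mod 83. 37⁻¹ ≡ 9 (mod 83), so λ ≡ 33.
  x = λ² - 37 - 74 = 1089 - 111 ≡ 65; y = λ·(37 - 65) - 11 ≡ 61. → (65, 61)

(65, 61)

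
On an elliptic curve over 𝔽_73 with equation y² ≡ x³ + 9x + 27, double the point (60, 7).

(63, 18)

tangent at (60, 7): λ = (3·60² + 9)/(2·7) ≡ 5/14. 14⁻¹ ≡ 47 (mod 73), so λ ≡ 5·47 ≡ 16.
  x = λ² - 60 - 60 = 256 - 120 ≡ 63; y = λ·(60 - 63) - 7 ≡ 18. → (63, 18)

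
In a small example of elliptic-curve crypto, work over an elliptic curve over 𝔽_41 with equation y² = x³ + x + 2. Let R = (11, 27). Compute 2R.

(24, 19)

tangent at (11, 27): λ = (3·11² + 1)/(2·27) ≡ 36/13. 13⁻¹ ≡ 19 (mod 41), so λ ≡ 36·19 ≡ 28.
  x = λ² - 11 - 11 = 784 - 22 ≡ 24; y = λ·(11 - 24) - 27 ≡ 19. → (24, 19)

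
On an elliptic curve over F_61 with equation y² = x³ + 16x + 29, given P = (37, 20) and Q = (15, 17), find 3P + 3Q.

First 3P:
Repeated addition: build up to 3P.
2P: tangent at (37, 20): λ = (3·37² + 16)/(2·20) ≡ 36/40. 40⁻¹ ≡ 29 (mod 61), so λ ≡ 36·29 ≡ 7.
  x = λ² - 37 - 37 = 49 - 74 ≡ 36; y = λ·(37 - 36) - 20 ≡ 48. → (36, 48)
3P: (36, 48) + (37, 20). λ = (20 - 48)/(37 - 36) ≡ 33/1 mod 61. 1⁻¹ ≡ 1 (mod 61) since 1·1 = 1 ≡ 1, so λ ≡ 33.
  x = λ² - 36 - 37 = 1089 - 73 ≡ 40; y = λ·(36 - 40) - 48 ≡ 3. → (40, 3)
3P = (40, 3).
Next 3Q:
Repeated addition: build up to 3Q.
2Q: tangent at (15, 17): λ = (3·15² + 16)/(2·17) ≡ 20/34. 34⁻¹ ≡ 9 (mod 61), so λ ≡ 20·9 ≡ 58.
  x = λ² - 15 - 15 = 3364 - 30 ≡ 40; y = λ·(15 - 40) - 17 ≡ 58. → (40, 58)
3Q: (40, 58) + (15, 17). λ = (17 - 58)/(15 - 40) ≡ 20/36 mod 61. 36⁻¹ ≡ 39 (mod 61), so λ ≡ 48.
  x = λ² - 40 - 15 = 2304 - 55 ≡ 53; y = λ·(40 - 53) - 58 ≡ 50. → (53, 50)
3Q = (53, 50).
Finally 3P + 3Q:
(40, 3) + (53, 50). λ = (50 - 3)/(53 - 40) ≡ 47/13 mod 61. 13⁻¹ ≡ 47 (mod 61), so λ ≡ 13.
  x = λ² - 40 - 53 = 169 - 93 ≡ 15; y = λ·(40 - 15) - 3 ≡ 17. → (15, 17)

(15, 17)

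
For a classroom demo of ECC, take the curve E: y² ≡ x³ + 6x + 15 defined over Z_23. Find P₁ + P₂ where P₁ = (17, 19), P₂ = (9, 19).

(20, 4)

(17, 19) + (9, 19). λ = (19 - 19)/(9 - 17) ≡ 0/15 mod 23. 15⁻¹ ≡ 20 (mod 23), so λ ≡ 0.
  x = λ² - 17 - 9 = 0 - 26 ≡ 20; y = λ·(17 - 20) - 19 ≡ 4. → (20, 4)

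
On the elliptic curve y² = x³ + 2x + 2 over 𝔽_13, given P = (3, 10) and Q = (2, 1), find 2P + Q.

First 2P:
Repeated addition: build up to 2P.
2P: tangent at (3, 10): λ = (3·3² + 2)/(2·10) ≡ 3/7. 7⁻¹ ≡ 2 (mod 13) since 7·2 = 14 ≡ 1, so λ ≡ 3·2 ≡ 6.
  x = λ² - 3 - 3 = 36 - 6 ≡ 4; y = λ·(3 - 4) - 10 ≡ 10. → (4, 10)
2P = (4, 10).
Finally 2P + Q:
(4, 10) + (2, 1). λ = (1 - 10)/(2 - 4) ≡ 4/11 mod 13. 11⁻¹ ≡ 6 (mod 13), so λ ≡ 11.
  x = λ² - 4 - 2 = 121 - 6 ≡ 11; y = λ·(4 - 11) - 10 ≡ 4. → (11, 4)

(11, 4)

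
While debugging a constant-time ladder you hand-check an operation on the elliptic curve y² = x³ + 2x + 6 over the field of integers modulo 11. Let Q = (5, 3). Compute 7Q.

Double-and-add on 7 = (111)₂. Start with Q = (5, 3) for the leading 1-bit.
double: tangent at (5, 3): λ = (3·5² + 2)/(2·3) ≡ 0/6. 6⁻¹ ≡ 2 (mod 11), so λ ≡ 0·2 ≡ 0.
  x = λ² - 5 - 5 = 0 - 10 ≡ 1; y = λ·(5 - 1) - 3 ≡ 8. → (1, 8)
add Q: (1, 8) + (5, 3). λ = (3 - 8)/(5 - 1) ≡ 6/4 mod 11. 4⁻¹ ≡ 3 (mod 11), so λ ≡ 7.
  x = λ² - 1 - 5 = 49 - 6 ≡ 10; y = λ·(1 - 10) - 8 ≡ 6. → (10, 6)
double: tangent at (10, 6): λ = (3·10² + 2)/(2·6) ≡ 5/1. 1⁻¹ ≡ 1 (mod 11), so λ ≡ 5·1 ≡ 5.
  x = λ² - 10 - 10 = 25 - 20 ≡ 5; y = λ·(10 - 5) - 6 ≡ 8. → (5, 8)
add Q: (5, 8) + (5, 3): same x and y₁ ≡ -y₂, so the sum is O.

O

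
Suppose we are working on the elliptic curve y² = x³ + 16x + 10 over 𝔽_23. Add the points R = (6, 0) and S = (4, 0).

(13, 0)

(6, 0) + (4, 0). λ = (0 - 0)/(4 - 6) ≡ 0/21 mod 23. 21⁻¹ ≡ 11 (mod 23) since 21·11 = 231 ≡ 1, so λ ≡ 0.
  x = λ² - 6 - 4 = 0 - 10 ≡ 13; y = λ·(6 - 13) - 0 ≡ 0. → (13, 0)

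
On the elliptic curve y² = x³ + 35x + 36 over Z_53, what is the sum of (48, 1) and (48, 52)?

The two points share x = 48 and their y-coordinates satisfy 1 + 52 ≡ 0 (mod 53), so they are inverses. Their sum is O.

O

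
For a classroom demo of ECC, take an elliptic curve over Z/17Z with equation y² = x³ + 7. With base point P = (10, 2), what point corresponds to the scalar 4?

Double-and-add on 4 = (100)₂. Start with P = (10, 2) for the leading 1-bit.
double: tangent at (10, 2): λ = (3·10² + 0)/(2·2) ≡ 11/4. 4⁻¹ ≡ 13 (mod 17) since 4·13 = 52 ≡ 1, so λ ≡ 11·13 ≡ 7.
  x = λ² - 10 - 10 = 49 - 20 ≡ 12; y = λ·(10 - 12) - 2 ≡ 1. → (12, 1)
double: tangent at (12, 1): λ = (3·12² + 0)/(2·1) ≡ 7/2. 2⁻¹ ≡ 9 (mod 17) since 2·9 = 18 ≡ 1, so λ ≡ 7·9 ≡ 12.
  x = λ² - 12 - 12 = 144 - 24 ≡ 1; y = λ·(12 - 1) - 1 ≡ 12. → (1, 12)

(1, 12)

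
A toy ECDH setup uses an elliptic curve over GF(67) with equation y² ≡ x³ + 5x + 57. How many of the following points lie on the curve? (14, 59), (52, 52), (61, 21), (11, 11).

1

(14, 59): 59² ≡ 64, rhs ≡ 57 → off.
(52, 52): 52² ≡ 24, rhs ≡ 24 → on.
(61, 21): 21² ≡ 39, rhs ≡ 12 → off.
(11, 11): 11² ≡ 54, rhs ≡ 36 → off.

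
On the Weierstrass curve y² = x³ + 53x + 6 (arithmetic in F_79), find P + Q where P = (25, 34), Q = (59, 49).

(39, 76)

(25, 34) + (59, 49). λ = (49 - 34)/(59 - 25) ≡ 15/34 mod 79. 34⁻¹ ≡ 7 (mod 79), so λ ≡ 26.
  x = λ² - 25 - 59 = 676 - 84 ≡ 39; y = λ·(25 - 39) - 34 ≡ 76. → (39, 76)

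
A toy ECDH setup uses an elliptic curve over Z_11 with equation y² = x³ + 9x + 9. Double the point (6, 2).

tangent at (6, 2): λ = (3·6² + 9)/(2·2) ≡ 7/4. 4⁻¹ ≡ 3 (mod 11), so λ ≡ 7·3 ≡ 10.
  x = λ² - 6 - 6 = 100 - 12 ≡ 0; y = λ·(6 - 0) - 2 ≡ 3. → (0, 3)

(0, 3)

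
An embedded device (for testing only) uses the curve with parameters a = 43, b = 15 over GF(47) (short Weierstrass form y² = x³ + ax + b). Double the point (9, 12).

tangent at (9, 12): λ = (3·9² + 43)/(2·12) ≡ 4/24. 24⁻¹ ≡ 2 (mod 47), so λ ≡ 4·2 ≡ 8.
  x = λ² - 9 - 9 = 64 - 18 ≡ 46; y = λ·(9 - 46) - 12 ≡ 21. → (46, 21)

(46, 21)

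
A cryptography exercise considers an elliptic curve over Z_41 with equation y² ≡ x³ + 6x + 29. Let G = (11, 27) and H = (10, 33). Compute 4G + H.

(38, 36)

First 4G:
Double-and-add on 4 = (100)₂. Start with G = (11, 27) for the leading 1-bit.
double: tangent at (11, 27): λ = (3·11² + 6)/(2·27) ≡ 0/13. 13⁻¹ ≡ 19 (mod 41), so λ ≡ 0·19 ≡ 0.
  x = λ² - 11 - 11 = 0 - 22 ≡ 19; y = λ·(11 - 19) - 27 ≡ 14. → (19, 14)
double: tangent at (19, 14): λ = (3·19² + 6)/(2·14) ≡ 23/28. 28⁻¹ ≡ 22 (mod 41) since 28·22 = 616 ≡ 1, so λ ≡ 23·22 ≡ 14.
  x = λ² - 19 - 19 = 196 - 38 ≡ 35; y = λ·(19 - 35) - 14 ≡ 8. → (35, 8)
4G = (35, 8).
Finally 4G + H:
(35, 8) + (10, 33). λ = (33 - 8)/(10 - 35) ≡ 25/16 mod 41. 16⁻¹ ≡ 18 (mod 41), so λ ≡ 40.
  x = λ² - 35 - 10 = 1600 - 45 ≡ 38; y = λ·(35 - 38) - 8 ≡ 36. → (38, 36)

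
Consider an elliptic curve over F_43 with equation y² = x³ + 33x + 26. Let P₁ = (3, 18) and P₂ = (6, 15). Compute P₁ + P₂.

(35, 14)

(3, 18) + (6, 15). λ = (15 - 18)/(6 - 3) ≡ 40/3 mod 43. 3⁻¹ ≡ 29 (mod 43), so λ ≡ 42.
  x = λ² - 3 - 6 = 1764 - 9 ≡ 35; y = λ·(3 - 35) - 18 ≡ 14. → (35, 14)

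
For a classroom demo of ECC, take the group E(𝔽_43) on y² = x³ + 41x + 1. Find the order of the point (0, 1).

4

2P: tangent at (0, 1): λ = (3·0² + 41)/(2·1) ≡ 41/2. 2⁻¹ ≡ 22 (mod 43), so λ ≡ 41·22 ≡ 42.
  x = λ² - 0 - 0 = 1764 - 0 ≡ 1; y = λ·(0 - 1) - 1 ≡ 0. → (1, 0)
3P: (1, 0) + (0, 1). λ = (1 - 0)/(0 - 1) ≡ 1/42 mod 43. 42⁻¹ ≡ 42 (mod 43) since 42·42 = 1764 ≡ 1, so λ ≡ 42.
  x = λ² - 1 - 0 = 1764 - 1 ≡ 0; y = λ·(1 - 0) - 0 ≡ 42. → (0, 42)
4P: (0, 42) + (0, 1): same x and y₁ ≡ -y₂, so the sum is the point at infinity.
4P = the point at infinity, so the order is 4.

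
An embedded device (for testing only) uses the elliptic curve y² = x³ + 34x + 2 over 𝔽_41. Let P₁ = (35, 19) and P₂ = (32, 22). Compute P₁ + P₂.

(35, 19) + (32, 22). λ = (22 - 19)/(32 - 35) ≡ 3/38 mod 41. 38⁻¹ ≡ 27 (mod 41), so λ ≡ 40.
  x = λ² - 35 - 32 = 1600 - 67 ≡ 16; y = λ·(35 - 16) - 19 ≡ 3. → (16, 3)

(16, 3)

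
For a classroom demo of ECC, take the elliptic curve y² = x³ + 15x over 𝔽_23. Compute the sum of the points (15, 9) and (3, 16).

(17, 19)

(15, 9) + (3, 16). λ = (16 - 9)/(3 - 15) ≡ 7/11 mod 23. 11⁻¹ ≡ 21 (mod 23) since 11·21 = 231 ≡ 1, so λ ≡ 9.
  x = λ² - 15 - 3 = 81 - 18 ≡ 17; y = λ·(15 - 17) - 9 ≡ 19. → (17, 19)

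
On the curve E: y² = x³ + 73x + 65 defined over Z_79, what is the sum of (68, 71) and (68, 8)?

O

The two points share x = 68 and their y-coordinates satisfy 71 + 8 ≡ 0 (mod 79), so they are inverses. Their sum is 𝒪.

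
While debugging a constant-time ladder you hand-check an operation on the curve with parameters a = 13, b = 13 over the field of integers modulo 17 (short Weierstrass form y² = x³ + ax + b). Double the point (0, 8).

tangent at (0, 8): λ = (3·0² + 13)/(2·8) ≡ 13/16. 16⁻¹ ≡ 16 (mod 17) since 16·16 = 256 ≡ 1, so λ ≡ 13·16 ≡ 4.
  x = λ² - 0 - 0 = 16 - 0 ≡ 16; y = λ·(0 - 16) - 8 ≡ 13. → (16, 13)

(16, 13)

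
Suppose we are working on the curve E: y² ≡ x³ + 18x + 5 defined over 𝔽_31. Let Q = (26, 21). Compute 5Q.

(23, 0)

Double-and-add on 5 = (101)₂. Start with Q = (26, 21) for the leading 1-bit.
double: tangent at (26, 21): λ = (3·26² + 18)/(2·21) ≡ 0/11. 11⁻¹ ≡ 17 (mod 31), so λ ≡ 0·17 ≡ 0.
  x = λ² - 26 - 26 = 0 - 52 ≡ 10; y = λ·(26 - 10) - 21 ≡ 10. → (10, 10)
double: tangent at (10, 10): λ = (3·10² + 18)/(2·10) ≡ 8/20. 20⁻¹ ≡ 14 (mod 31), so λ ≡ 8·14 ≡ 19.
  x = λ² - 10 - 10 = 361 - 20 ≡ 0; y = λ·(10 - 0) - 10 ≡ 25. → (0, 25)
add Q: (0, 25) + (26, 21). λ = (21 - 25)/(26 - 0) ≡ 27/26 mod 31. 26⁻¹ ≡ 6 (mod 31) since 26·6 = 156 ≡ 1, so λ ≡ 7.
  x = λ² - 0 - 26 = 49 - 26 ≡ 23; y = λ·(0 - 23) - 25 ≡ 0. → (23, 0)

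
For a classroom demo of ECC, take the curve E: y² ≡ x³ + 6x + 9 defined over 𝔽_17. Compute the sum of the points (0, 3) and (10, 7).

(0, 3) + (10, 7). λ = (7 - 3)/(10 - 0) ≡ 4/10 mod 17. 10⁻¹ ≡ 12 (mod 17), so λ ≡ 14.
  x = λ² - 0 - 10 = 196 - 10 ≡ 16; y = λ·(0 - 16) - 3 ≡ 11. → (16, 11)

(16, 11)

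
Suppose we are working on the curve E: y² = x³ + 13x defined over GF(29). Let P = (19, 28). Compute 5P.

Repeated addition: build up to 5P.
2P: tangent at (19, 28): λ = (3·19² + 13)/(2·28) ≡ 23/27. 27⁻¹ ≡ 14 (mod 29), so λ ≡ 23·14 ≡ 3.
  x = λ² - 19 - 19 = 9 - 38 ≡ 0; y = λ·(19 - 0) - 28 ≡ 0. → (0, 0)
3P: (0, 0) + (19, 28). λ = (28 - 0)/(19 - 0) ≡ 28/19 mod 29. 19⁻¹ ≡ 26 (mod 29), so λ ≡ 3.
  x = λ² - 0 - 19 = 9 - 19 ≡ 19; y = λ·(0 - 19) - 0 ≡ 1. → (19, 1)
4P: (19, 1) + (19, 28): same x and y₁ ≡ -y₂, so the sum is O.
5P: O + (19, 28) = (19, 28) (identity).

(19, 28)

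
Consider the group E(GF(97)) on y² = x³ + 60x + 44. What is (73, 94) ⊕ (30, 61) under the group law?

(30, 36)

(73, 94) + (30, 61). λ = (61 - 94)/(30 - 73) ≡ 64/54 mod 97. 54⁻¹ ≡ 9 (mod 97), so λ ≡ 91.
  x = λ² - 73 - 30 = 8281 - 103 ≡ 30; y = λ·(73 - 30) - 94 ≡ 36. → (30, 36)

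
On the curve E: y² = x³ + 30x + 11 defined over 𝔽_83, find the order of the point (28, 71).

2P: tangent at (28, 71): λ = (3·28² + 30)/(2·71) ≡ 58/59. 59⁻¹ ≡ 38 (mod 83), so λ ≡ 58·38 ≡ 46.
  x = λ² - 28 - 28 = 2116 - 56 ≡ 68; y = λ·(28 - 68) - 71 ≡ 81. → (68, 81)
3P: (68, 81) + (28, 71). λ = (71 - 81)/(28 - 68) ≡ 73/43 mod 83. 43⁻¹ ≡ 56 (mod 83) since 43·56 = 2408 ≡ 1, so λ ≡ 21.
  x = λ² - 68 - 28 = 441 - 96 ≡ 13; y = λ·(68 - 13) - 81 ≡ 78. → (13, 78)
4P: (13, 78) + (28, 71). λ = (71 - 78)/(28 - 13) ≡ 76/15 mod 83. 15⁻¹ ≡ 72 (mod 83), so λ ≡ 77.
  x = λ² - 13 - 28 = 5929 - 41 ≡ 78; y = λ·(13 - 78) - 78 ≡ 63. → (78, 63)
5P: (78, 63) + (28, 71). λ = (71 - 63)/(28 - 78) ≡ 8/33 mod 83. 33⁻¹ ≡ 78 (mod 83) since 33·78 = 2574 ≡ 1, so λ ≡ 43.
  x = λ² - 78 - 28 = 1849 - 106 ≡ 0; y = λ·(78 - 0) - 63 ≡ 54. → (0, 54)
6P: (0, 54) + (28, 71). λ = (71 - 54)/(28 - 0) ≡ 17/28 mod 83. 28⁻¹ ≡ 3 (mod 83) since 28·3 = 84 ≡ 1, so λ ≡ 51.
  x = λ² - 0 - 28 = 2601 - 28 ≡ 0; y = λ·(0 - 0) - 54 ≡ 29. → (0, 29)
7P: (0, 29) + (28, 71). λ = (71 - 29)/(28 - 0) ≡ 42/28 mod 83. 28⁻¹ ≡ 3 (mod 83), so λ ≡ 43.
  x = λ² - 0 - 28 = 1849 - 28 ≡ 78; y = λ·(0 - 78) - 29 ≡ 20. → (78, 20)
8P: (78, 20) + (28, 71). λ = (71 - 20)/(28 - 78) ≡ 51/33 mod 83. 33⁻¹ ≡ 78 (mod 83) since 33·78 = 2574 ≡ 1, so λ ≡ 77.
  x = λ² - 78 - 28 = 5929 - 106 ≡ 13; y = λ·(78 - 13) - 20 ≡ 5. → (13, 5)
9P: (13, 5) + (28, 71). λ = (71 - 5)/(28 - 13) ≡ 66/15 mod 83. 15⁻¹ ≡ 72 (mod 83), so λ ≡ 21.
  x = λ² - 13 - 28 = 441 - 41 ≡ 68; y = λ·(13 - 68) - 5 ≡ 2. → (68, 2)
10P: (68, 2) + (28, 71). λ = (71 - 2)/(28 - 68) ≡ 69/43 mod 83. 43⁻¹ ≡ 56 (mod 83), so λ ≡ 46.
  x = λ² - 68 - 28 = 2116 - 96 ≡ 28; y = λ·(68 - 28) - 2 ≡ 12. → (28, 12)
11P: (28, 12) + (28, 71): same x and y₁ ≡ -y₂, so the sum is 𝒪.
11P = 𝒪, so the order is 11.

11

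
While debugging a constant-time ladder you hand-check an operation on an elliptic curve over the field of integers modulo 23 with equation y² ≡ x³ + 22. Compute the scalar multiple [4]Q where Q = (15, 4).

Repeated addition: build up to 4Q.
2Q: tangent at (15, 4): λ = (3·15² + 0)/(2·4) ≡ 8/8. 8⁻¹ ≡ 3 (mod 23), so λ ≡ 8·3 ≡ 1.
  x = λ² - 15 - 15 = 1 - 30 ≡ 17; y = λ·(15 - 17) - 4 ≡ 17. → (17, 17)
3Q: (17, 17) + (15, 4). λ = (4 - 17)/(15 - 17) ≡ 10/21 mod 23. 21⁻¹ ≡ 11 (mod 23) since 21·11 = 231 ≡ 1, so λ ≡ 18.
  x = λ² - 17 - 15 = 324 - 32 ≡ 16; y = λ·(17 - 16) - 17 ≡ 1. → (16, 1)
4Q: (16, 1) + (15, 4). λ = (4 - 1)/(15 - 16) ≡ 3/22 mod 23. 22⁻¹ ≡ 22 (mod 23), so λ ≡ 20.
  x = λ² - 16 - 15 = 400 - 31 ≡ 1; y = λ·(16 - 1) - 1 ≡ 0. → (1, 0)

(1, 0)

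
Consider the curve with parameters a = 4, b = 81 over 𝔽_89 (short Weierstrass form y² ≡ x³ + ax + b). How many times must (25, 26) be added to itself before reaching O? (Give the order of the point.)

2P: tangent at (25, 26): λ = (3·25² + 4)/(2·26) ≡ 10/52. 52⁻¹ ≡ 12 (mod 89), so λ ≡ 10·12 ≡ 31.
  x = λ² - 25 - 25 = 961 - 50 ≡ 21; y = λ·(25 - 21) - 26 ≡ 9. → (21, 9)
3P: (21, 9) + (25, 26). λ = (26 - 9)/(25 - 21) ≡ 17/4 mod 89. 4⁻¹ ≡ 67 (mod 89), so λ ≡ 71.
  x = λ² - 21 - 25 = 5041 - 46 ≡ 11; y = λ·(21 - 11) - 9 ≡ 78. → (11, 78)
4P: (11, 78) + (25, 26). λ = (26 - 78)/(25 - 11) ≡ 37/14 mod 89. 14⁻¹ ≡ 70 (mod 89) since 14·70 = 980 ≡ 1, so λ ≡ 9.
  x = λ² - 11 - 25 = 81 - 36 ≡ 45; y = λ·(11 - 45) - 78 ≡ 61. → (45, 61)
5P: (45, 61) + (25, 26). λ = (26 - 61)/(25 - 45) ≡ 54/69 mod 89. 69⁻¹ ≡ 40 (mod 89) since 69·40 = 2760 ≡ 1, so λ ≡ 24.
  x = λ² - 45 - 25 = 576 - 70 ≡ 61; y = λ·(45 - 61) - 61 ≡ 0. → (61, 0)
6P: (61, 0) + (25, 26). λ = (26 - 0)/(25 - 61) ≡ 26/53 mod 89. 53⁻¹ ≡ 42 (mod 89), so λ ≡ 24.
  x = λ² - 61 - 25 = 576 - 86 ≡ 45; y = λ·(61 - 45) - 0 ≡ 28. → (45, 28)
7P: (45, 28) + (25, 26). λ = (26 - 28)/(25 - 45) ≡ 87/69 mod 89. 69⁻¹ ≡ 40 (mod 89) since 69·40 = 2760 ≡ 1, so λ ≡ 9.
  x = λ² - 45 - 25 = 81 - 70 ≡ 11; y = λ·(45 - 11) - 28 ≡ 11. → (11, 11)
8P: (11, 11) + (25, 26). λ = (26 - 11)/(25 - 11) ≡ 15/14 mod 89. 14⁻¹ ≡ 70 (mod 89), so λ ≡ 71.
  x = λ² - 11 - 25 = 5041 - 36 ≡ 21; y = λ·(11 - 21) - 11 ≡ 80. → (21, 80)
9P: (21, 80) + (25, 26). λ = (26 - 80)/(25 - 21) ≡ 35/4 mod 89. 4⁻¹ ≡ 67 (mod 89), so λ ≡ 31.
  x = λ² - 21 - 25 = 961 - 46 ≡ 25; y = λ·(21 - 25) - 80 ≡ 63. → (25, 63)
10P: (25, 63) + (25, 26): same x and y₁ ≡ -y₂, so the sum is O.
10P = O, so the order is 10.

10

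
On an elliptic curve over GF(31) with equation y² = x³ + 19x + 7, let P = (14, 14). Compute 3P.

(16, 6)

Repeated addition: build up to 3P.
2P: tangent at (14, 14): λ = (3·14² + 19)/(2·14) ≡ 18/28. 28⁻¹ ≡ 10 (mod 31) since 28·10 = 280 ≡ 1, so λ ≡ 18·10 ≡ 25.
  x = λ² - 14 - 14 = 625 - 28 ≡ 8; y = λ·(14 - 8) - 14 ≡ 12. → (8, 12)
3P: (8, 12) + (14, 14). λ = (14 - 12)/(14 - 8) ≡ 2/6 mod 31. 6⁻¹ ≡ 26 (mod 31), so λ ≡ 21.
  x = λ² - 8 - 14 = 441 - 22 ≡ 16; y = λ·(8 - 16) - 12 ≡ 6. → (16, 6)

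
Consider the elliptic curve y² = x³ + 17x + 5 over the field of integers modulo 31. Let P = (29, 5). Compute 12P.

(27, 11)

Repeated addition: build up to 12P.
2P: tangent at (29, 5): λ = (3·29² + 17)/(2·5) ≡ 29/10. 10⁻¹ ≡ 28 (mod 31), so λ ≡ 29·28 ≡ 6.
  x = λ² - 29 - 29 = 36 - 58 ≡ 9; y = λ·(29 - 9) - 5 ≡ 22. → (9, 22)
3P: (9, 22) + (29, 5). λ = (5 - 22)/(29 - 9) ≡ 14/20 mod 31. 20⁻¹ ≡ 14 (mod 31), so λ ≡ 10.
  x = λ² - 9 - 29 = 100 - 38 ≡ 0; y = λ·(9 - 0) - 22 ≡ 6. → (0, 6)
4P: (0, 6) + (29, 5). λ = (5 - 6)/(29 - 0) ≡ 30/29 mod 31. 29⁻¹ ≡ 15 (mod 31), so λ ≡ 16.
  x = λ² - 0 - 29 = 256 - 29 ≡ 10; y = λ·(0 - 10) - 6 ≡ 20. → (10, 20)
5P: (10, 20) + (29, 5). λ = (5 - 20)/(29 - 10) ≡ 16/19 mod 31. 19⁻¹ ≡ 18 (mod 31) since 19·18 = 342 ≡ 1, so λ ≡ 9.
  x = λ² - 10 - 29 = 81 - 39 ≡ 11; y = λ·(10 - 11) - 20 ≡ 2. → (11, 2)
6P: (11, 2) + (29, 5). λ = (5 - 2)/(29 - 11) ≡ 3/18 mod 31. 18⁻¹ ≡ 19 (mod 31) since 18·19 = 342 ≡ 1, so λ ≡ 26.
  x = λ² - 11 - 29 = 676 - 40 ≡ 16; y = λ·(11 - 16) - 2 ≡ 23. → (16, 23)
7P: (16, 23) + (29, 5). λ = (5 - 23)/(29 - 16) ≡ 13/13 mod 31. 13⁻¹ ≡ 12 (mod 31) since 13·12 = 156 ≡ 1, so λ ≡ 1.
  x = λ² - 16 - 29 = 1 - 45 ≡ 18; y = λ·(16 - 18) - 23 ≡ 6. → (18, 6)
8P: (18, 6) + (29, 5). λ = (5 - 6)/(29 - 18) ≡ 30/11 mod 31. 11⁻¹ ≡ 17 (mod 31), so λ ≡ 14.
  x = λ² - 18 - 29 = 196 - 47 ≡ 25; y = λ·(18 - 25) - 6 ≡ 20. → (25, 20)
9P: (25, 20) + (29, 5). λ = (5 - 20)/(29 - 25) ≡ 16/4 mod 31. 4⁻¹ ≡ 8 (mod 31) since 4·8 = 32 ≡ 1, so λ ≡ 4.
  x = λ² - 25 - 29 = 16 - 54 ≡ 24; y = λ·(25 - 24) - 20 ≡ 15. → (24, 15)
10P: (24, 15) + (29, 5). λ = (5 - 15)/(29 - 24) ≡ 21/5 mod 31. 5⁻¹ ≡ 25 (mod 31), so λ ≡ 29.
  x = λ² - 24 - 29 = 841 - 53 ≡ 13; y = λ·(24 - 13) - 15 ≡ 25. → (13, 25)
11P: (13, 25) + (29, 5). λ = (5 - 25)/(29 - 13) ≡ 11/16 mod 31. 16⁻¹ ≡ 2 (mod 31), so λ ≡ 22.
  x = λ² - 13 - 29 = 484 - 42 ≡ 8; y = λ·(13 - 8) - 25 ≡ 23. → (8, 23)
12P: (8, 23) + (29, 5). λ = (5 - 23)/(29 - 8) ≡ 13/21 mod 31. 21⁻¹ ≡ 3 (mod 31), so λ ≡ 8.
  x = λ² - 8 - 29 = 64 - 37 ≡ 27; y = λ·(8 - 27) - 23 ≡ 11. → (27, 11)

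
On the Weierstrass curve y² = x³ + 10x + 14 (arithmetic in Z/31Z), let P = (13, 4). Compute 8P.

Repeated addition: build up to 8P.
2P: tangent at (13, 4): λ = (3·13² + 10)/(2·4) ≡ 21/8. 8⁻¹ ≡ 4 (mod 31), so λ ≡ 21·4 ≡ 22.
  x = λ² - 13 - 13 = 484 - 26 ≡ 24; y = λ·(13 - 24) - 4 ≡ 2. → (24, 2)
3P: (24, 2) + (13, 4). λ = (4 - 2)/(13 - 24) ≡ 2/20 mod 31. 20⁻¹ ≡ 14 (mod 31) since 20·14 = 280 ≡ 1, so λ ≡ 28.
  x = λ² - 24 - 13 = 784 - 37 ≡ 3; y = λ·(24 - 3) - 2 ≡ 28. → (3, 28)
4P: (3, 28) + (13, 4). λ = (4 - 28)/(13 - 3) ≡ 7/10 mod 31. 10⁻¹ ≡ 28 (mod 31) since 10·28 = 280 ≡ 1, so λ ≡ 10.
  x = λ² - 3 - 13 = 100 - 16 ≡ 22; y = λ·(3 - 22) - 28 ≡ 30. → (22, 30)
5P: (22, 30) + (13, 4). λ = (4 - 30)/(13 - 22) ≡ 5/22 mod 31. 22⁻¹ ≡ 24 (mod 31), so λ ≡ 27.
  x = λ² - 22 - 13 = 729 - 35 ≡ 12; y = λ·(22 - 12) - 30 ≡ 23. → (12, 23)
6P: (12, 23) + (13, 4). λ = (4 - 23)/(13 - 12) ≡ 12/1 mod 31. 1⁻¹ ≡ 1 (mod 31) since 1·1 = 1 ≡ 1, so λ ≡ 12.
  x = λ² - 12 - 13 = 144 - 25 ≡ 26; y = λ·(12 - 26) - 23 ≡ 26. → (26, 26)
7P: (26, 26) + (13, 4). λ = (4 - 26)/(13 - 26) ≡ 9/18 mod 31. 18⁻¹ ≡ 19 (mod 31), so λ ≡ 16.
  x = λ² - 26 - 13 = 256 - 39 ≡ 0; y = λ·(26 - 0) - 26 ≡ 18. → (0, 18)
8P: (0, 18) + (13, 4). λ = (4 - 18)/(13 - 0) ≡ 17/13 mod 31. 13⁻¹ ≡ 12 (mod 31) since 13·12 = 156 ≡ 1, so λ ≡ 18.
  x = λ² - 0 - 13 = 324 - 13 ≡ 1; y = λ·(0 - 1) - 18 ≡ 26. → (1, 26)

(1, 26)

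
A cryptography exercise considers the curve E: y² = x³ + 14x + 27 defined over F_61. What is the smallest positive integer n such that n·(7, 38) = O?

4

2P: tangent at (7, 38): λ = (3·7² + 14)/(2·38) ≡ 39/15. 15⁻¹ ≡ 57 (mod 61), so λ ≡ 39·57 ≡ 27.
  x = λ² - 7 - 7 = 729 - 14 ≡ 44; y = λ·(7 - 44) - 38 ≡ 0. → (44, 0)
3P: (44, 0) + (7, 38). λ = (38 - 0)/(7 - 44) ≡ 38/24 mod 61. 24⁻¹ ≡ 28 (mod 61) since 24·28 = 672 ≡ 1, so λ ≡ 27.
  x = λ² - 44 - 7 = 729 - 51 ≡ 7; y = λ·(44 - 7) - 0 ≡ 23. → (7, 23)
4P: (7, 23) + (7, 38): same x and y₁ ≡ -y₂, so the sum is O.
4P = O, so the order is 4.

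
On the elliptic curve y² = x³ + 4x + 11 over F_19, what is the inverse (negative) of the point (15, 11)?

-(15, 11) = (15, -11 mod 19) = (15, 8).

(15, 8)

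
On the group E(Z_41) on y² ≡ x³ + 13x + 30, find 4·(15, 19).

Write Q = (15, 19).
Double-and-add on 4 = (100)₂. Start with Q = (15, 19) for the leading 1-bit.
double: tangent at (15, 19): λ = (3·15² + 13)/(2·19) ≡ 32/38. 38⁻¹ ≡ 27 (mod 41), so λ ≡ 32·27 ≡ 3.
  x = λ² - 15 - 15 = 9 - 30 ≡ 20; y = λ·(15 - 20) - 19 ≡ 7. → (20, 7)
double: tangent at (20, 7): λ = (3·20² + 13)/(2·7) ≡ 24/14. 14⁻¹ ≡ 3 (mod 41), so λ ≡ 24·3 ≡ 31.
  x = λ² - 20 - 20 = 961 - 40 ≡ 19; y = λ·(20 - 19) - 7 ≡ 24. → (19, 24)

(19, 24)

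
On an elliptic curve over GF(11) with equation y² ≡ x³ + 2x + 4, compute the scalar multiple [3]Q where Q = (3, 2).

(7, 3)

Repeated addition: build up to 3Q.
2Q: tangent at (3, 2): λ = (3·3² + 2)/(2·2) ≡ 7/4. 4⁻¹ ≡ 3 (mod 11), so λ ≡ 7·3 ≡ 10.
  x = λ² - 3 - 3 = 100 - 6 ≡ 6; y = λ·(3 - 6) - 2 ≡ 1. → (6, 1)
3Q: (6, 1) + (3, 2). λ = (2 - 1)/(3 - 6) ≡ 1/8 mod 11. 8⁻¹ ≡ 7 (mod 11), so λ ≡ 7.
  x = λ² - 6 - 3 = 49 - 9 ≡ 7; y = λ·(6 - 7) - 1 ≡ 3. → (7, 3)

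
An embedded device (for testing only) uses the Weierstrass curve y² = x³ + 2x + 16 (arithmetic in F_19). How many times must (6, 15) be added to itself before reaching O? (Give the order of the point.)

10

2P: tangent at (6, 15): λ = (3·6² + 2)/(2·15) ≡ 15/11. 11⁻¹ ≡ 7 (mod 19), so λ ≡ 15·7 ≡ 10.
  x = λ² - 6 - 6 = 100 - 12 ≡ 12; y = λ·(6 - 12) - 15 ≡ 1. → (12, 1)
3P: (12, 1) + (6, 15). λ = (15 - 1)/(6 - 12) ≡ 14/13 mod 19. 13⁻¹ ≡ 3 (mod 19) since 13·3 = 39 ≡ 1, so λ ≡ 4.
  x = λ² - 12 - 6 = 16 - 18 ≡ 17; y = λ·(12 - 17) - 1 ≡ 17. → (17, 17)
4P: (17, 17) + (6, 15). λ = (15 - 17)/(6 - 17) ≡ 17/8 mod 19. 8⁻¹ ≡ 12 (mod 19) since 8·12 = 96 ≡ 1, so λ ≡ 14.
  x = λ² - 17 - 6 = 196 - 23 ≡ 2; y = λ·(17 - 2) - 17 ≡ 3. → (2, 3)
5P: (2, 3) + (6, 15). λ = (15 - 3)/(6 - 2) ≡ 12/4 mod 19. 4⁻¹ ≡ 5 (mod 19), so λ ≡ 3.
  x = λ² - 2 - 6 = 9 - 8 ≡ 1; y = λ·(2 - 1) - 3 ≡ 0. → (1, 0)
6P: (1, 0) + (6, 15). λ = (15 - 0)/(6 - 1) ≡ 15/5 mod 19. 5⁻¹ ≡ 4 (mod 19), so λ ≡ 3.
  x = λ² - 1 - 6 = 9 - 7 ≡ 2; y = λ·(1 - 2) - 0 ≡ 16. → (2, 16)
7P: (2, 16) + (6, 15). λ = (15 - 16)/(6 - 2) ≡ 18/4 mod 19. 4⁻¹ ≡ 5 (mod 19) since 4·5 = 20 ≡ 1, so λ ≡ 14.
  x = λ² - 2 - 6 = 196 - 8 ≡ 17; y = λ·(2 - 17) - 16 ≡ 2. → (17, 2)
8P: (17, 2) + (6, 15). λ = (15 - 2)/(6 - 17) ≡ 13/8 mod 19. 8⁻¹ ≡ 12 (mod 19) since 8·12 = 96 ≡ 1, so λ ≡ 4.
  x = λ² - 17 - 6 = 16 - 23 ≡ 12; y = λ·(17 - 12) - 2 ≡ 18. → (12, 18)
9P: (12, 18) + (6, 15). λ = (15 - 18)/(6 - 12) ≡ 16/13 mod 19. 13⁻¹ ≡ 3 (mod 19), so λ ≡ 10.
  x = λ² - 12 - 6 = 100 - 18 ≡ 6; y = λ·(12 - 6) - 18 ≡ 4. → (6, 4)
10P: (6, 4) + (6, 15): same x and y₁ ≡ -y₂, so the sum is O.
10P = O, so the order is 10.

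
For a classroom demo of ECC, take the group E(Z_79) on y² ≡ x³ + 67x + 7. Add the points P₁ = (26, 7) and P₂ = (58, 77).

(47, 31)

(26, 7) + (58, 77). λ = (77 - 7)/(58 - 26) ≡ 70/32 mod 79. 32⁻¹ ≡ 42 (mod 79) since 32·42 = 1344 ≡ 1, so λ ≡ 17.
  x = λ² - 26 - 58 = 289 - 84 ≡ 47; y = λ·(26 - 47) - 7 ≡ 31. → (47, 31)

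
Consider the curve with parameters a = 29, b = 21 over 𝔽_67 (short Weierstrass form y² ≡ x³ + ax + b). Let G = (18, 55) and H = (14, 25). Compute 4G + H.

First 4G:
Double-and-add on 4 = (100)₂. Start with G = (18, 55) for the leading 1-bit.
double: tangent at (18, 55): λ = (3·18² + 29)/(2·55) ≡ 63/43. 43⁻¹ ≡ 53 (mod 67) since 43·53 = 2279 ≡ 1, so λ ≡ 63·53 ≡ 56.
  x = λ² - 18 - 18 = 3136 - 36 ≡ 18; y = λ·(18 - 18) - 55 ≡ 12. → (18, 12)
double: tangent at (18, 12): λ = (3·18² + 29)/(2·12) ≡ 63/24. 24⁻¹ ≡ 14 (mod 67), so λ ≡ 63·14 ≡ 11.
  x = λ² - 18 - 18 = 121 - 36 ≡ 18; y = λ·(18 - 18) - 12 ≡ 55. → (18, 55)
4G = (18, 55).
Finally 4G + H:
(18, 55) + (14, 25). λ = (25 - 55)/(14 - 18) ≡ 37/63 mod 67. 63⁻¹ ≡ 50 (mod 67) since 63·50 = 3150 ≡ 1, so λ ≡ 41.
  x = λ² - 18 - 14 = 1681 - 32 ≡ 41; y = λ·(18 - 41) - 55 ≡ 7. → (41, 7)

(41, 7)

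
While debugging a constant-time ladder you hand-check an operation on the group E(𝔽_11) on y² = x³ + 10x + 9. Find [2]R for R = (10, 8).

(7, 2)

tangent at (10, 8): λ = (3·10² + 10)/(2·8) ≡ 2/5. 5⁻¹ ≡ 9 (mod 11) since 5·9 = 45 ≡ 1, so λ ≡ 2·9 ≡ 7.
  x = λ² - 10 - 10 = 49 - 20 ≡ 7; y = λ·(10 - 7) - 8 ≡ 2. → (7, 2)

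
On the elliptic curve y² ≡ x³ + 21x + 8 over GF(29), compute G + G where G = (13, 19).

tangent at (13, 19): λ = (3·13² + 21)/(2·19) ≡ 6/9. 9⁻¹ ≡ 13 (mod 29) since 9·13 = 117 ≡ 1, so λ ≡ 6·13 ≡ 20.
  x = λ² - 13 - 13 = 400 - 26 ≡ 26; y = λ·(13 - 26) - 19 ≡ 11. → (26, 11)

(26, 11)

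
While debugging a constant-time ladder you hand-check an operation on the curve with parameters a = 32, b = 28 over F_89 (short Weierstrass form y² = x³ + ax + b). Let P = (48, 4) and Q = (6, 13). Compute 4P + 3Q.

(58, 22)

First 4P:
Double-and-add on 4 = (100)₂. Start with P = (48, 4) for the leading 1-bit.
double: tangent at (48, 4): λ = (3·48² + 32)/(2·4) ≡ 2/8. 8⁻¹ ≡ 78 (mod 89), so λ ≡ 2·78 ≡ 67.
  x = λ² - 48 - 48 = 4489 - 96 ≡ 32; y = λ·(48 - 32) - 4 ≡ 0. → (32, 0)
double: (32, 0) + (32, 0): same x and y₁ ≡ -y₂, so the sum is 𝒪.
4P = 𝒪.
Next 3Q:
Repeated addition: build up to 3Q.
2Q: tangent at (6, 13): λ = (3·6² + 32)/(2·13) ≡ 51/26. 26⁻¹ ≡ 24 (mod 89) since 26·24 = 624 ≡ 1, so λ ≡ 51·24 ≡ 67.
  x = λ² - 6 - 6 = 4489 - 12 ≡ 27; y = λ·(6 - 27) - 13 ≡ 4. → (27, 4)
3Q: (27, 4) + (6, 13). λ = (13 - 4)/(6 - 27) ≡ 9/68 mod 89. 68⁻¹ ≡ 72 (mod 89), so λ ≡ 25.
  x = λ² - 27 - 6 = 625 - 33 ≡ 58; y = λ·(27 - 58) - 4 ≡ 22. → (58, 22)
3Q = (58, 22).
Finally 4P + 3Q:
𝒪 + (58, 22) = (58, 22) (identity).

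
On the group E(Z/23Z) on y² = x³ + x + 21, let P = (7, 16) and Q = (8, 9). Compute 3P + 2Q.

(1, 0)

First 3P:
Repeated addition: build up to 3P.
2P: tangent at (7, 16): λ = (3·7² + 1)/(2·16) ≡ 10/9. 9⁻¹ ≡ 18 (mod 23), so λ ≡ 10·18 ≡ 19.
  x = λ² - 7 - 7 = 361 - 14 ≡ 2; y = λ·(7 - 2) - 16 ≡ 10. → (2, 10)
3P: (2, 10) + (7, 16). λ = (16 - 10)/(7 - 2) ≡ 6/5 mod 23. 5⁻¹ ≡ 14 (mod 23) since 5·14 = 70 ≡ 1, so λ ≡ 15.
  x = λ² - 2 - 7 = 225 - 9 ≡ 9; y = λ·(2 - 9) - 10 ≡ 0. → (9, 0)
3P = (9, 0).
Next 2Q:
Repeated addition: build up to 2Q.
2Q: tangent at (8, 9): λ = (3·8² + 1)/(2·9) ≡ 9/18. 18⁻¹ ≡ 9 (mod 23), so λ ≡ 9·9 ≡ 12.
  x = λ² - 8 - 8 = 144 - 16 ≡ 13; y = λ·(8 - 13) - 9 ≡ 0. → (13, 0)
2Q = (13, 0).
Finally 3P + 2Q:
(9, 0) + (13, 0). λ = (0 - 0)/(13 - 9) ≡ 0/4 mod 23. 4⁻¹ ≡ 6 (mod 23), so λ ≡ 0.
  x = λ² - 9 - 13 = 0 - 22 ≡ 1; y = λ·(9 - 1) - 0 ≡ 0. → (1, 0)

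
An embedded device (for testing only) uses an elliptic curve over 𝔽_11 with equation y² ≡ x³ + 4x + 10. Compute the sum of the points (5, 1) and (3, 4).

(5, 1) + (3, 4). λ = (4 - 1)/(3 - 5) ≡ 3/9 mod 11. 9⁻¹ ≡ 5 (mod 11), so λ ≡ 4.
  x = λ² - 5 - 3 = 16 - 8 ≡ 8; y = λ·(5 - 8) - 1 ≡ 9. → (8, 9)

(8, 9)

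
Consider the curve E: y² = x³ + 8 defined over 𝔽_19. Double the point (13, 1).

(2, 4)

tangent at (13, 1): λ = (3·13² + 0)/(2·1) ≡ 13/2. 2⁻¹ ≡ 10 (mod 19) since 2·10 = 20 ≡ 1, so λ ≡ 13·10 ≡ 16.
  x = λ² - 13 - 13 = 256 - 26 ≡ 2; y = λ·(13 - 2) - 1 ≡ 4. → (2, 4)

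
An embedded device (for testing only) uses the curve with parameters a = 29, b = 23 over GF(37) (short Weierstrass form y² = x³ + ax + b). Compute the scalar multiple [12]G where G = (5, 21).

Repeated addition: build up to 12G.
2G: tangent at (5, 21): λ = (3·5² + 29)/(2·21) ≡ 30/5. 5⁻¹ ≡ 15 (mod 37), so λ ≡ 30·15 ≡ 6.
  x = λ² - 5 - 5 = 36 - 10 ≡ 26; y = λ·(5 - 26) - 21 ≡ 1. → (26, 1)
3G: (26, 1) + (5, 21). λ = (21 - 1)/(5 - 26) ≡ 20/16 mod 37. 16⁻¹ ≡ 7 (mod 37), so λ ≡ 29.
  x = λ² - 26 - 5 = 841 - 31 ≡ 33; y = λ·(26 - 33) - 1 ≡ 18. → (33, 18)
4G: (33, 18) + (5, 21). λ = (21 - 18)/(5 - 33) ≡ 3/9 mod 37. 9⁻¹ ≡ 33 (mod 37), so λ ≡ 25.
  x = λ² - 33 - 5 = 625 - 38 ≡ 32; y = λ·(33 - 32) - 18 ≡ 7. → (32, 7)
5G: (32, 7) + (5, 21). λ = (21 - 7)/(5 - 32) ≡ 14/10 mod 37. 10⁻¹ ≡ 26 (mod 37), so λ ≡ 31.
  x = λ² - 32 - 5 = 961 - 37 ≡ 36; y = λ·(32 - 36) - 7 ≡ 17. → (36, 17)
6G: (36, 17) + (5, 21). λ = (21 - 17)/(5 - 36) ≡ 4/6 mod 37. 6⁻¹ ≡ 31 (mod 37) since 6·31 = 186 ≡ 1, so λ ≡ 13.
  x = λ² - 36 - 5 = 169 - 41 ≡ 17; y = λ·(36 - 17) - 17 ≡ 8. → (17, 8)
7G: (17, 8) + (5, 21). λ = (21 - 8)/(5 - 17) ≡ 13/25 mod 37. 25⁻¹ ≡ 3 (mod 37) since 25·3 = 75 ≡ 1, so λ ≡ 2.
  x = λ² - 17 - 5 = 4 - 22 ≡ 19; y = λ·(17 - 19) - 8 ≡ 25. → (19, 25)
8G: (19, 25) + (5, 21). λ = (21 - 25)/(5 - 19) ≡ 33/23 mod 37. 23⁻¹ ≡ 29 (mod 37), so λ ≡ 32.
  x = λ² - 19 - 5 = 1024 - 24 ≡ 1; y = λ·(19 - 1) - 25 ≡ 33. → (1, 33)
9G: (1, 33) + (5, 21). λ = (21 - 33)/(5 - 1) ≡ 25/4 mod 37. 4⁻¹ ≡ 28 (mod 37), so λ ≡ 34.
  x = λ² - 1 - 5 = 1156 - 6 ≡ 3; y = λ·(1 - 3) - 33 ≡ 10. → (3, 10)
10G: (3, 10) + (5, 21). λ = (21 - 10)/(5 - 3) ≡ 11/2 mod 37. 2⁻¹ ≡ 19 (mod 37), so λ ≡ 24.
  x = λ² - 3 - 5 = 576 - 8 ≡ 13; y = λ·(3 - 13) - 10 ≡ 9. → (13, 9)
11G: (13, 9) + (5, 21). λ = (21 - 9)/(5 - 13) ≡ 12/29 mod 37. 29⁻¹ ≡ 23 (mod 37) since 29·23 = 667 ≡ 1, so λ ≡ 17.
  x = λ² - 13 - 5 = 289 - 18 ≡ 12; y = λ·(13 - 12) - 9 ≡ 8. → (12, 8)
12G: (12, 8) + (5, 21). λ = (21 - 8)/(5 - 12) ≡ 13/30 mod 37. 30⁻¹ ≡ 21 (mod 37), so λ ≡ 14.
  x = λ² - 12 - 5 = 196 - 17 ≡ 31; y = λ·(12 - 31) - 8 ≡ 22. → (31, 22)

(31, 22)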